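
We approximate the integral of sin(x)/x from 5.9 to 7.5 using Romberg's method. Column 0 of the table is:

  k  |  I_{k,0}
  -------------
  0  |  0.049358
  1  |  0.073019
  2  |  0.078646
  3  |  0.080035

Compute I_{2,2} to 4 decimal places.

I_{1,1} = (4·0.073019 − 0.049358) / 3 = 0.080906
I_{2,1} = 0.078646 + (0.078646 − 0.073019)/3 = 0.080522
I_{2,2} = 0.080522 + (0.080522 − 0.080906)/15 = 0.080496

0.0805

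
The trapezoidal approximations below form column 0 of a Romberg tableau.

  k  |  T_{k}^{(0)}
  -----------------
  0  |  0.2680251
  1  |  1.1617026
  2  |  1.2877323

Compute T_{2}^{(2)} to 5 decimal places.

Richardson extrapolation on the trapezoidal column (denominator 4−1=3):
T_{1}^{(1)} = (4·1.1617026 − 0.2680251) / 3 = 1.4595951
T_{2}^{(1)} = 1.2877323 + (1.2877323 − 1.1617026)/3 = 1.3297422
T_{2}^{(2)} = (16·1.3297422 − 1.4595951) / 15 = 1.3210853

1.32109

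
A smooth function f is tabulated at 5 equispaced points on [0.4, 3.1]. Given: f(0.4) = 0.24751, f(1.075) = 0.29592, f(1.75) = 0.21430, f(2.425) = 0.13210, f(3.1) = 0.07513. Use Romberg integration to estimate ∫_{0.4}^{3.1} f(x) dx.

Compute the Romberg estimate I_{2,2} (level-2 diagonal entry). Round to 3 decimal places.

0.556

I_{0,0} (trapezoid, 1 panel, h=2.7000): 0.43556
I_{1,0} (trapezoid, 2 panels, h=1.3500): 0.50709
I_{2,0} (trapezoid, 4 panels, h=0.6750): 0.54246
I_{1,1} = 0.50709 + (0.50709 − 0.43556)/3 = 0.53093
I_{2,1} = 0.54246 + (0.54246 − 0.50709)/3 = 0.55425
I_{2,2} = 0.55425 + (0.55425 − 0.53093)/15 = 0.55580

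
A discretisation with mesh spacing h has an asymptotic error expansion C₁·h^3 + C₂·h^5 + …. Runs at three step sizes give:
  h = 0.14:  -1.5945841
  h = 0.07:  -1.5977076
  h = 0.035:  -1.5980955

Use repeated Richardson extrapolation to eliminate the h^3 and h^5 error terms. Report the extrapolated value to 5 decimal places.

First eliminate the h^3 term (factor 2^3 = 8):
  B₁ = (8·(-1.5977076) − (-1.5945841))/7 = -1.5981538
  B₂ = (8·(-1.5980955) − (-1.5977076))/7 = -1.5981509
Then eliminate the h^5 term (factor 2^5 = 32):
  (32·(-1.5981509) − (-1.5981538))/31 = -1.5981508

-1.59815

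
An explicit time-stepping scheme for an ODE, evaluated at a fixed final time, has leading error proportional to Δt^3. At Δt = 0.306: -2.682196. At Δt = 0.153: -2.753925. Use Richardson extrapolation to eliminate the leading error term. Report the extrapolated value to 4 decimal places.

The leading error scales as Δt^3; refining by a factor of 2 reduces it by 2^3 = 8.
Extrapolated value = (8·A(Δt/2) − A(Δt)) / (8 − 1)
= (8·(-2.753925) − (-2.682196)) / 7
= -19.349204 / 7 = -2.764172

-2.7642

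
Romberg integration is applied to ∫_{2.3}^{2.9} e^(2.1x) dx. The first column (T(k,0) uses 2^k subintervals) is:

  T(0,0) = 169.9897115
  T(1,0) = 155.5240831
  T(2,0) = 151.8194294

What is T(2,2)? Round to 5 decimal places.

Richardson extrapolation on the trapezoidal column (denominator 4−1=3):
T(1,1) = 155.5240831 + (155.5240831 − 169.9897115)/3 = 150.7022070
T(2,1) = 151.8194294 + (151.8194294 − 155.5240831)/3 = 150.5845448
T(2,2) = (16·150.5845448 − 150.7022070) / 15 = 150.5767007
(Column j=1 coincides with Simpson's rule on the same nodes.)

150.57670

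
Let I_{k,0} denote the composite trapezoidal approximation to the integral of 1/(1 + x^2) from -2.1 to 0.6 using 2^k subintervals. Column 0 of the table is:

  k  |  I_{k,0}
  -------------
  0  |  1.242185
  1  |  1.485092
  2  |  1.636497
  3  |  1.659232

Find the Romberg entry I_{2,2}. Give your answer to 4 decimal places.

I_{1,1} = (4·1.485092 − 1.242185) / 3 = 1.566061
I_{2,1} = 1.636497 + (1.636497 − 1.485092)/3 = 1.686965
I_{2,2} = 1.686965 + (1.686965 − 1.566061)/15 = 1.695025

1.6950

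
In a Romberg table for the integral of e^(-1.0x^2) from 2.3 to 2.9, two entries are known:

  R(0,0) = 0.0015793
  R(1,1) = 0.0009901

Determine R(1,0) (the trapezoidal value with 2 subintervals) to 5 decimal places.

0.00114

From R(1,1) = (4·R(1,0) − R(0,0))/3, solve for R(1,0):
4·R(1,0) = 3·0.0009901 + 0.0015793 = 0.0045496
R(1,0) = 0.0011374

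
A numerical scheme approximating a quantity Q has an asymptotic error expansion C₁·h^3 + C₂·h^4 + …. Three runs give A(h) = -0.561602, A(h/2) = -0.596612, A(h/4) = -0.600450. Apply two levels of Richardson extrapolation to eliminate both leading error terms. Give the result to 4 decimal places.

-0.6010

First eliminate the h^3 term (factor 2^3 = 8):
  B₁ = (8·(-0.596612) − (-0.561602))/7 = -0.601613
  B₂ = (8·(-0.600450) − (-0.596612))/7 = -0.600998
Then eliminate the h^4 term (factor 2^4 = 16):
  (16·(-0.600998) − (-0.601613))/15 = -0.600957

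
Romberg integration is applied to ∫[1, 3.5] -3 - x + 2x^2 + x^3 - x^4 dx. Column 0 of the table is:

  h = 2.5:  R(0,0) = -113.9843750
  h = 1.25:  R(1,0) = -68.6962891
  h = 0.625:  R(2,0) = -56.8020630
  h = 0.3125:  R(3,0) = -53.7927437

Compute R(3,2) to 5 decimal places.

-52.78646

Richardson extrapolation on the trapezoidal column (denominator 4−1=3):
R(2,1) = -56.8020630 + (-56.8020630 − (-68.6962891))/3 = -52.8373210
R(3,1) = -53.7927437 + (-53.7927437 − (-56.8020630))/3 = -52.7896373
R(3,2) = -52.7896373 + (-52.7896373 − (-52.8373210))/15 = -52.7864584
(Column j=1 coincides with Simpson's rule on the same nodes.)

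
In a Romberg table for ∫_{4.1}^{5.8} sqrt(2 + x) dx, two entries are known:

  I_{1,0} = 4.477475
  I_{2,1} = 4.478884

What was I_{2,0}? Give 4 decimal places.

From I_{2,1} = (4·I_{2,0} − I_{1,0})/3, solve for I_{2,0}:
4·I_{2,0} = 3·4.478884 + 4.477475 = 17.914127
I_{2,0} = 4.478532

4.4785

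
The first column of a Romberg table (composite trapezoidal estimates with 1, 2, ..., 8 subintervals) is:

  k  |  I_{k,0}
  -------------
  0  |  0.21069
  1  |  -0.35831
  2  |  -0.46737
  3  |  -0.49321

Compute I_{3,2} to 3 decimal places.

-0.502

Richardson extrapolation on the trapezoidal column (denominator 4−1=3):
I_{2,1} = -0.46737 + (-0.46737 − (-0.35831))/3 = -0.50372
I_{3,1} = -0.49321 + (-0.49321 − (-0.46737))/3 = -0.50182
I_{3,2} = (16·(-0.50182) − (-0.50372)) / 15 = -0.50169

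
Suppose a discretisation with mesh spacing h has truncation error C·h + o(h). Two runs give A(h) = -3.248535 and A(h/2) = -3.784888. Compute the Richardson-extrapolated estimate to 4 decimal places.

The leading error scales as h; refining by a factor of 2 reduces it by 2^1 = 2.
Extrapolated value = (2·A(h/2) − A(h)) / (2 − 1)
= (2·(-3.784888) − (-3.248535)) / 1
= -4.321241 / 1 = -4.321241

-4.3212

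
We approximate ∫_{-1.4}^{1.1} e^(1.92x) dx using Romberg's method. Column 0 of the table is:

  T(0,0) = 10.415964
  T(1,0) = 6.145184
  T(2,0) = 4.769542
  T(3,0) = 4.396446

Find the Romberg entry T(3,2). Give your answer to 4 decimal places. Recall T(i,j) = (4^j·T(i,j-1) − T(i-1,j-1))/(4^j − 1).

4.2695

Richardson extrapolation on the trapezoidal column (denominator 4−1=3):
T(2,1) = (4·4.769542 − 6.145184) / 3 = 4.310995
T(3,1) = 4.396446 + (4.396446 − 4.769542)/3 = 4.272081
T(3,2) = 4.272081 + (4.272081 − 4.310995)/15 = 4.269487
(Column j=1 coincides with Simpson's rule on the same nodes.)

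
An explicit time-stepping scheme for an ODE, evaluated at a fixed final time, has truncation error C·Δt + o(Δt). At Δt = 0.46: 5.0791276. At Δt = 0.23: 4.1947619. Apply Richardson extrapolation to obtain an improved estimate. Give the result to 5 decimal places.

The leading error scales as Δt; refining by a factor of 2 reduces it by 2^1 = 2.
Extrapolated value = (2·A(Δt/2) − A(Δt)) / (2 − 1)
= (2·4.1947619 − 5.0791276) / 1
= 3.3103962 / 1 = 3.3103962

3.31040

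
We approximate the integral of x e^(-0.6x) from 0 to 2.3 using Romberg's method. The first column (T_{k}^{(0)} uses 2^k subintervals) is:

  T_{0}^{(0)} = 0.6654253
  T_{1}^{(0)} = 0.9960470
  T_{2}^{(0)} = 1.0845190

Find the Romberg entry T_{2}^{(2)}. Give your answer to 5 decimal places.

T_{1}^{(1)} = (4·0.9960470 − 0.6654253) / 3 = 1.1062542
T_{2}^{(1)} = 1.0845190 + (1.0845190 − 0.9960470)/3 = 1.1140097
T_{2}^{(2)} = (16·1.1140097 − 1.1062542) / 15 = 1.1145267

1.11453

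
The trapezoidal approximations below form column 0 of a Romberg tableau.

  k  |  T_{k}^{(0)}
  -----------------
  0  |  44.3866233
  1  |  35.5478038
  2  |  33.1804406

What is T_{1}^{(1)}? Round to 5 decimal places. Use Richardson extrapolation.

Richardson extrapolation on the trapezoidal column (denominator 4−1=3):
T_{1}^{(1)} = (4·35.5478038 − 44.3866233) / 3 = 32.6015306

32.60153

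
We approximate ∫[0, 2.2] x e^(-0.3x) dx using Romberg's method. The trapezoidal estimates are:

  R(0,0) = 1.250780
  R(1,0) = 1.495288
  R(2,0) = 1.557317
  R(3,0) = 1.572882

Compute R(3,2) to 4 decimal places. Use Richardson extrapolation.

1.5781

Richardson extrapolation on the trapezoidal column (denominator 4−1=3):
R(2,1) = (4·1.557317 − 1.495288) / 3 = 1.577993
R(3,1) = 1.572882 + (1.572882 − 1.557317)/3 = 1.578070
R(3,2) = 1.578070 + (1.578070 − 1.577993)/15 = 1.578075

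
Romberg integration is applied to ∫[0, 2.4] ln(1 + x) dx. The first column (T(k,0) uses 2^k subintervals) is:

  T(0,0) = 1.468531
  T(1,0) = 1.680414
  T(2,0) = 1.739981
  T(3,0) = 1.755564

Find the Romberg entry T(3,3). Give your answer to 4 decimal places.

Richardson extrapolation on the trapezoidal column (denominator 4−1=3):
T(1,1) = 1.680414 + (1.680414 − 1.468531)/3 = 1.751042
T(2,1) = 1.739981 + (1.739981 − 1.680414)/3 = 1.759837
T(3,1) = 1.755564 + (1.755564 − 1.739981)/3 = 1.760758
T(2,2) = (16·1.759837 − 1.751042) / 15 = 1.760423
T(3,2) = (16·1.760758 − 1.759837) / 15 = 1.760819
T(3,3) = 1.760819 + (1.760819 − 1.760423)/63 = 1.760825

1.7608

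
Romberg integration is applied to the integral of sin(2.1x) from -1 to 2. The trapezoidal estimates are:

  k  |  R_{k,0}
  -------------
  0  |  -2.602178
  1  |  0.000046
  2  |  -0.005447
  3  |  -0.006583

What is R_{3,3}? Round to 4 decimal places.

Richardson extrapolation on the trapezoidal column (denominator 4−1=3):
R_{1,1} = 0.000046 + (0.000046 − (-2.602178))/3 = 0.867454
R_{2,1} = -0.005447 + (-0.005447 − 0.000046)/3 = -0.007278
R_{3,1} = (4·(-0.006583) − (-0.005447)) / 3 = -0.006962
R_{2,2} = (16·(-0.007278) − 0.867454) / 15 = -0.065593
R_{3,2} = (16·(-0.006962) − (-0.007278)) / 15 = -0.006941
R_{3,3} = -0.006941 + (-0.006941 − (-0.065593))/63 = -0.006010
(Column j=1 coincides with Simpson's rule on the same nodes.)

-0.0060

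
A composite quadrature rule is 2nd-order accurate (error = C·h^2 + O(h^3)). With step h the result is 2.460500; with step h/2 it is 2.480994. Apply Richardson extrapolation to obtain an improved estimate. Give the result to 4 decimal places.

The leading error scales as h^2; refining by a factor of 2 reduces it by 2^2 = 4.
Extrapolated value = (4·A(h/2) − A(h)) / (4 − 1)
= (4·2.480994 − 2.460500) / 3
= 7.463476 / 3 = 2.487825

2.4878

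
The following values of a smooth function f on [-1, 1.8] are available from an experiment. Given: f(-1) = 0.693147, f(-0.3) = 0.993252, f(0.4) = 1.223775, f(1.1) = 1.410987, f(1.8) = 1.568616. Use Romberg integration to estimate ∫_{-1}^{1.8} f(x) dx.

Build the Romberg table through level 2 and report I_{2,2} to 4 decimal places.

I_{0,0} (trapezoid, 1 panel, h=2.8000): 3.166468
I_{1,0} (trapezoid, 2 panels, h=1.4000): 3.296519
I_{2,0} (trapezoid, 4 panels, h=0.7000): 3.331227
I_{1,1} = 3.296519 + (3.296519 − 3.166468)/3 = 3.339869
I_{2,1} = 3.331227 + (3.331227 − 3.296519)/3 = 3.342796
I_{2,2} = 3.342796 + (3.342796 − 3.339869)/15 = 3.342991

3.3430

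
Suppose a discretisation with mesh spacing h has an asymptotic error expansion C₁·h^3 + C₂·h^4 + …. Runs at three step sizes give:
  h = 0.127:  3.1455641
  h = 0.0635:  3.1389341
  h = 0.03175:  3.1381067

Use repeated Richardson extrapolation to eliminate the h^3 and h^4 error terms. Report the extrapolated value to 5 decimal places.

3.13799

First eliminate the h^3 term (factor 2^3 = 8):
  B₁ = (8·3.1389341 − 3.1455641)/7 = 3.1379870
  B₂ = (8·3.1381067 − 3.1389341)/7 = 3.1379885
Then eliminate the h^4 term (factor 2^4 = 16):
  (16·3.1379885 − 3.1379870)/15 = 3.1379886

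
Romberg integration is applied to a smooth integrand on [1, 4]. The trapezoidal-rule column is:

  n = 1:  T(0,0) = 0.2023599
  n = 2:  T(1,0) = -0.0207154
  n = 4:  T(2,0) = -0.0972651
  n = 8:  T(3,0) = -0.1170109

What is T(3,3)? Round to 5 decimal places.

-0.12363

T(1,1) = (4·(-0.0207154) − 0.2023599) / 3 = -0.0950738
T(2,1) = (4·(-0.0972651) − (-0.0207154)) / 3 = -0.1227817
T(3,1) = (4·(-0.1170109) − (-0.0972651)) / 3 = -0.1235928
T(2,2) = -0.1227817 + (-0.1227817 − (-0.0950738))/15 = -0.1246289
T(3,2) = (16·(-0.1235928) − (-0.1227817)) / 15 = -0.1236469
T(3,3) = (64·(-0.1236469) − (-0.1246289)) / 63 = -0.1236313
(Column j=1 coincides with Simpson's rule on the same nodes.)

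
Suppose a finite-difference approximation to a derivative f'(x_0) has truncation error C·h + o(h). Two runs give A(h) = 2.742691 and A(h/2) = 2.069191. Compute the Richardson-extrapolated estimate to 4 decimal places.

1.3957

Extrapolated value = (2·A(h/2) − A(h)) / (2 − 1)
= (2·2.069191 − 2.742691) / 1
= 1.395691 / 1 = 1.395691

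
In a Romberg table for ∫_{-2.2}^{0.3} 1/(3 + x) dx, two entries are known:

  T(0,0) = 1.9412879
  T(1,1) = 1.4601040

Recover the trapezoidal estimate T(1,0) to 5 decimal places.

From T(1,1) = (4·T(1,0) − T(0,0))/3, solve for T(1,0):
4·T(1,0) = 3·1.4601040 + 1.9412879 = 6.3215999
T(1,0) = 1.5804000

1.58040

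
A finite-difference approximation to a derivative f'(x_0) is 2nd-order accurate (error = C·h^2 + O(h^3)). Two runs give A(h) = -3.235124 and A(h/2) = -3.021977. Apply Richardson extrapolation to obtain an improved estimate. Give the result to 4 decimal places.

-2.9509

The leading error scales as h^2; refining by a factor of 2 reduces it by 2^2 = 4.
Extrapolated value = (4·A(h/2) − A(h)) / (4 − 1)
= (4·(-3.021977) − (-3.235124)) / 3
= -8.852784 / 3 = -2.950928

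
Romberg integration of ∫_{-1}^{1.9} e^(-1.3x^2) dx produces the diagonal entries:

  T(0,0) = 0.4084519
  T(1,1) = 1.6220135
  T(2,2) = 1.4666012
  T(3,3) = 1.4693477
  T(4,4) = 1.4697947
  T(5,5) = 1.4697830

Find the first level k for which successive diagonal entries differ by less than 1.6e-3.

|T(1,1) − T(0,0)| = 1.2135616 ≥ 1.6e-3
|T(2,2) − T(1,1)| = 0.1554123 ≥ 1.6e-3
|T(3,3) − T(2,2)| = 0.0027465 ≥ 1.6e-3
|T(4,4) − T(3,3)| = 0.0004470 < 1.6e-3

k = 4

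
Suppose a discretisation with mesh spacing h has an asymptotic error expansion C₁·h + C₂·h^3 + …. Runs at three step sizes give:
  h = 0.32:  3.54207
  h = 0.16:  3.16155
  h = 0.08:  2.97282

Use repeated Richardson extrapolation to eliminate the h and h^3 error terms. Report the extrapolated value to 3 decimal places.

First eliminate the h term (factor 2^1 = 2):
  B₁ = (2·3.16155 − 3.54207)/1 = 2.78103
  B₂ = (2·2.97282 − 3.16155)/1 = 2.78409
Then eliminate the h^3 term (factor 2^3 = 8):
  (8·2.78409 − 2.78103)/7 = 2.78453

2.785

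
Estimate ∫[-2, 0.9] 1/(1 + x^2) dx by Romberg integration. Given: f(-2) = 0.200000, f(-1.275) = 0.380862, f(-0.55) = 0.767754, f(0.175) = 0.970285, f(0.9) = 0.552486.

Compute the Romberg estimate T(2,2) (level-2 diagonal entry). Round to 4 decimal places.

T(0,0) (trapezoid, 1 panel, h=2.9000): 1.091105
T(1,0) (trapezoid, 2 panels, h=1.4500): 1.658796
T(2,0) (trapezoid, 4 panels, h=0.7250): 1.808979
T(1,1) = 1.658796 + (1.658796 − 1.091105)/3 = 1.848026
T(2,1) = 1.808979 + (1.808979 − 1.658796)/3 = 1.859040
T(2,2) = 1.859040 + (1.859040 − 1.848026)/15 = 1.859774

1.8598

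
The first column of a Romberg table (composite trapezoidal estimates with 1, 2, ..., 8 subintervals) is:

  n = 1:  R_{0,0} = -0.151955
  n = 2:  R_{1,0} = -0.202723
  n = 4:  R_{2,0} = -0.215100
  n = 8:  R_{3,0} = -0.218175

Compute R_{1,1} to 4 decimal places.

Richardson extrapolation on the trapezoidal column (denominator 4−1=3):
R_{1,1} = -0.202723 + (-0.202723 − (-0.151955))/3 = -0.219646
(Column j=1 coincides with Simpson's rule on the same nodes.)

-0.2196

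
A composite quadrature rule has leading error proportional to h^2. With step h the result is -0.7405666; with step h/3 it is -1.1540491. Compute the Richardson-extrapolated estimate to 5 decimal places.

Extrapolated value = (9·A(h/3) − A(h)) / (9 − 1)
= (9·(-1.1540491) − (-0.7405666)) / 8
= -9.6458753 / 8 = -1.2057344

-1.20573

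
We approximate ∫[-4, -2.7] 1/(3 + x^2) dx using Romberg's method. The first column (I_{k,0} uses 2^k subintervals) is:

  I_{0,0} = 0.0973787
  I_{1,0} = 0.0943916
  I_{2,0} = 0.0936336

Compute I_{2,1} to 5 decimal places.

0.09338

I_{2,1} = 0.0936336 + (0.0936336 − 0.0943916)/3 = 0.0933809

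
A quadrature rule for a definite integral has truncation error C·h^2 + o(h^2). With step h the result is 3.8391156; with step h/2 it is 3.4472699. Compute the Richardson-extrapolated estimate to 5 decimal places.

Extrapolated value = (4·A(h/2) − A(h)) / (4 − 1)
= (4·3.4472699 − 3.8391156) / 3
= 9.9499640 / 3 = 3.3166547

3.31665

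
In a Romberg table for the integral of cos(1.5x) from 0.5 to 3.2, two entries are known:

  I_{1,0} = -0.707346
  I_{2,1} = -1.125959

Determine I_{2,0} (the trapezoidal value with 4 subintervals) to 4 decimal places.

-1.0213

From I_{2,1} = (4·I_{2,0} − I_{1,0})/3, solve for I_{2,0}:
4·I_{2,0} = 3·(-1.125959) + (-0.707346) = -4.085223
I_{2,0} = -1.021306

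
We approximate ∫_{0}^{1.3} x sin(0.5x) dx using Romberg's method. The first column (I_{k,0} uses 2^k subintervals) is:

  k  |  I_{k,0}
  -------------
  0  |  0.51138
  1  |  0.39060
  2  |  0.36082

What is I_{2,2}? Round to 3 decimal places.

0.351

I_{1,1} = 0.39060 + (0.39060 − 0.51138)/3 = 0.35034
I_{2,1} = (4·0.36082 − 0.39060) / 3 = 0.35089
I_{2,2} = 0.35089 + (0.35089 − 0.35034)/15 = 0.35093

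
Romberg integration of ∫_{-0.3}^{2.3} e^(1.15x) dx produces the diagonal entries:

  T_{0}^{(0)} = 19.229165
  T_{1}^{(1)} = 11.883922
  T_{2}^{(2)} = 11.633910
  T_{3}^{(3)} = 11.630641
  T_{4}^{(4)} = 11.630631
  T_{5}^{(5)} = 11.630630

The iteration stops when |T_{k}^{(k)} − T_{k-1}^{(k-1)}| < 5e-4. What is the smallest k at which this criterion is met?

k = 4

|T_{1}^{(1)} − T_{0}^{(0)}| = 7.345243 ≥ 5e-4
|T_{2}^{(2)} − T_{1}^{(1)}| = 0.250012 ≥ 5e-4
|T_{3}^{(3)} − T_{2}^{(2)}| = 0.003269 ≥ 5e-4
|T_{4}^{(4)} − T_{3}^{(3)}| = 0.000010 < 5e-4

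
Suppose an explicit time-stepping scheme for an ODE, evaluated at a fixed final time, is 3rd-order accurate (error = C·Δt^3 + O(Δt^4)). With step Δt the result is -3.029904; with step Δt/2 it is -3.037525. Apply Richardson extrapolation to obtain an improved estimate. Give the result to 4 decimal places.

Extrapolated value = (8·A(Δt/2) − A(Δt)) / (8 − 1)
= (8·(-3.037525) − (-3.029904)) / 7
= -21.270296 / 7 = -3.038614

-3.0386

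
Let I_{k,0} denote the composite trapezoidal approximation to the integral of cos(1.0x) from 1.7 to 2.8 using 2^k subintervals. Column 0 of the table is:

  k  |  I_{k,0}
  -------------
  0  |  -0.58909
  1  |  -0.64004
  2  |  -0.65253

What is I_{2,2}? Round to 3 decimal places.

Richardson extrapolation on the trapezoidal column (denominator 4−1=3):
I_{1,1} = (4·(-0.64004) − (-0.58909)) / 3 = -0.65702
I_{2,1} = -0.65253 + (-0.65253 − (-0.64004))/3 = -0.65669
I_{2,2} = -0.65669 + (-0.65669 − (-0.65702))/15 = -0.65667
(Column j=1 coincides with Simpson's rule on the same nodes.)

-0.657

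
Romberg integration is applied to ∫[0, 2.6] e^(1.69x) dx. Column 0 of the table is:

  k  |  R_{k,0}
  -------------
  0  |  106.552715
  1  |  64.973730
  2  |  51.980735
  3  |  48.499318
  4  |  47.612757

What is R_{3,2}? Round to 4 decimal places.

Richardson extrapolation on the trapezoidal column (denominator 4−1=3):
R_{2,1} = (4·51.980735 − 64.973730) / 3 = 47.649737
R_{3,1} = 48.499318 + (48.499318 − 51.980735)/3 = 47.338846
R_{3,2} = 47.338846 + (47.338846 − 47.649737)/15 = 47.318120

47.3181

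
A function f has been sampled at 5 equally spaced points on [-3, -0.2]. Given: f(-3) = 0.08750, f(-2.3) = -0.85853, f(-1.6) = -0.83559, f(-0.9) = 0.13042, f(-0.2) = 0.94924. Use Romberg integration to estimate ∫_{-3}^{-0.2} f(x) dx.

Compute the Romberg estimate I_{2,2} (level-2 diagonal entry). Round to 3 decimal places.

I_{0,0} (trapezoid, 1 panel, h=2.8000): 1.45144
I_{1,0} (trapezoid, 2 panels, h=1.4000): -0.44411
I_{2,0} (trapezoid, 4 panels, h=0.7000): -0.73173
I_{1,1} = -0.44411 + (-0.44411 − 1.45144)/3 = -1.07596
I_{2,1} = -0.73173 + (-0.73173 − (-0.44411))/3 = -0.82760
I_{2,2} = -0.82760 + (-0.82760 − (-1.07596))/15 = -0.81104

-0.811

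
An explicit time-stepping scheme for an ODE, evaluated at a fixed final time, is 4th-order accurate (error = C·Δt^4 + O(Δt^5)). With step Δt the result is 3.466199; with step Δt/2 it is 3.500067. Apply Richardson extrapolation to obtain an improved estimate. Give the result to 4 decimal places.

The leading error scales as Δt^4; refining by a factor of 2 reduces it by 2^4 = 16.
Extrapolated value = (16·A(Δt/2) − A(Δt)) / (16 − 1)
= (16·3.500067 − 3.466199) / 15
= 52.534873 / 15 = 3.502325

3.5023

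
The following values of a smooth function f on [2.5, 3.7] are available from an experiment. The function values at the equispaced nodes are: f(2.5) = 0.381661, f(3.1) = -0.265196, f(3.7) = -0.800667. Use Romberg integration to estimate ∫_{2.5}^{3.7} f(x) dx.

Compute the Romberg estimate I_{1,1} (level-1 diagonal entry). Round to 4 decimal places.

-0.2960

I_{0,0} (trapezoid, 1 panel, h=1.2000): -0.251404
I_{1,0} (trapezoid, 2 panels, h=0.6000): -0.284819
I_{1,1} = -0.284819 + (-0.284819 − (-0.251404))/3 = -0.295957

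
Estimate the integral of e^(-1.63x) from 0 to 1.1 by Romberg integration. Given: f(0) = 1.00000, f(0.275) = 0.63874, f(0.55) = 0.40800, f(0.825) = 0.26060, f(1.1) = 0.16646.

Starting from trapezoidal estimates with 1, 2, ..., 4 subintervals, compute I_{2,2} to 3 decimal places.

0.511

I_{0,0} (trapezoid, 1 panel, h=1.1000): 0.64155
I_{1,0} (trapezoid, 2 panels, h=0.5500): 0.54518
I_{2,0} (trapezoid, 4 panels, h=0.2750): 0.51991
I_{1,1} = 0.54518 + (0.54518 − 0.64155)/3 = 0.51306
I_{2,1} = 0.51991 + (0.51991 − 0.54518)/3 = 0.51149
I_{2,2} = 0.51149 + (0.51149 − 0.51306)/15 = 0.51139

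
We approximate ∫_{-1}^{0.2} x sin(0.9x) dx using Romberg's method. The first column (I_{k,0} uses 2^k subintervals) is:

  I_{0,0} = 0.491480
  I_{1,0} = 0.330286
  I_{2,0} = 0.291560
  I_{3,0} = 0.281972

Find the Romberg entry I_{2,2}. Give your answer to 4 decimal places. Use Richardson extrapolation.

Richardson extrapolation on the trapezoidal column (denominator 4−1=3):
I_{1,1} = 0.330286 + (0.330286 − 0.491480)/3 = 0.276555
I_{2,1} = (4·0.291560 − 0.330286) / 3 = 0.278651
I_{2,2} = (16·0.278651 − 0.276555) / 15 = 0.278791
(Column j=1 coincides with Simpson's rule on the same nodes.)

0.2788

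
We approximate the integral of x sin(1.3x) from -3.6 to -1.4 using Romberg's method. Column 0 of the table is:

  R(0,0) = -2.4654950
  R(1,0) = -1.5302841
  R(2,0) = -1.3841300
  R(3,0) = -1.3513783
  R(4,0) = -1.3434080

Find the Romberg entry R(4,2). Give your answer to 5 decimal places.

Richardson extrapolation on the trapezoidal column (denominator 4−1=3):
R(3,1) = -1.3513783 + (-1.3513783 − (-1.3841300))/3 = -1.3404611
R(4,1) = -1.3434080 + (-1.3434080 − (-1.3513783))/3 = -1.3407512
R(4,2) = (16·(-1.3407512) − (-1.3404611)) / 15 = -1.3407705

-1.34077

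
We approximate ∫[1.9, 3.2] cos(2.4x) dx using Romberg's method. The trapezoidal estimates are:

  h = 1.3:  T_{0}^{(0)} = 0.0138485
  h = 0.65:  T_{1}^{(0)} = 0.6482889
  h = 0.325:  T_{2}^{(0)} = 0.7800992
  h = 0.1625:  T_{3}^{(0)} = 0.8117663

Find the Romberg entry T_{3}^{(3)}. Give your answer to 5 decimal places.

0.82222

Richardson extrapolation on the trapezoidal column (denominator 4−1=3):
T_{1}^{(1)} = (4·0.6482889 − 0.0138485) / 3 = 0.8597690
T_{2}^{(1)} = 0.7800992 + (0.7800992 − 0.6482889)/3 = 0.8240360
T_{3}^{(1)} = 0.8117663 + (0.8117663 − 0.7800992)/3 = 0.8223220
T_{2}^{(2)} = (16·0.8240360 − 0.8597690) / 15 = 0.8216538
T_{3}^{(2)} = 0.8223220 + (0.8223220 − 0.8240360)/15 = 0.8222077
T_{3}^{(3)} = (64·0.8222077 − 0.8216538) / 63 = 0.8222165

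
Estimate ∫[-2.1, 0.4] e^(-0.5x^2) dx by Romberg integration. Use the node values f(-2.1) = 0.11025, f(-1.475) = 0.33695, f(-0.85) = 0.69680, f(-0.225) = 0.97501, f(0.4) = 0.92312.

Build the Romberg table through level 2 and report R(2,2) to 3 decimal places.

1.599

R(0,0) (trapezoid, 1 panel, h=2.5000): 1.29171
R(1,0) (trapezoid, 2 panels, h=1.2500): 1.51686
R(2,0) (trapezoid, 4 panels, h=0.6250): 1.57840
R(1,1) = 1.51686 + (1.51686 − 1.29171)/3 = 1.59191
R(2,1) = 1.57840 + (1.57840 − 1.51686)/3 = 1.59891
R(2,2) = 1.59891 + (1.59891 − 1.59191)/15 = 1.59938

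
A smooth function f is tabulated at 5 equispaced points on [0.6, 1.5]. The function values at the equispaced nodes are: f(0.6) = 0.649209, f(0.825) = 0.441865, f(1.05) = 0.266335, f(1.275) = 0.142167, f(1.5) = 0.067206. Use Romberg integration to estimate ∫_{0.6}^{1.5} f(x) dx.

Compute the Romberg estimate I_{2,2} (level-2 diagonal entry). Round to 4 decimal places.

I_{0,0} (trapezoid, 1 panel, h=0.9000): 0.322387
I_{1,0} (trapezoid, 2 panels, h=0.4500): 0.281044
I_{2,0} (trapezoid, 4 panels, h=0.2250): 0.271929
I_{1,1} = 0.281044 + (0.281044 − 0.322387)/3 = 0.267263
I_{2,1} = 0.271929 + (0.271929 − 0.281044)/3 = 0.268891
I_{2,2} = 0.268891 + (0.268891 − 0.267263)/15 = 0.269000

0.2690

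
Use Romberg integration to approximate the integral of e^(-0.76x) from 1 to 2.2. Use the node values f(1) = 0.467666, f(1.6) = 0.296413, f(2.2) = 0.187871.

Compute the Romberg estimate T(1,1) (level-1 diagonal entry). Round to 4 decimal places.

T(0,0) (trapezoid, 1 panel, h=1.2000): 0.393322
T(1,0) (trapezoid, 2 panels, h=0.6000): 0.374509
T(1,1) = 0.374509 + (0.374509 − 0.393322)/3 = 0.368238

0.3682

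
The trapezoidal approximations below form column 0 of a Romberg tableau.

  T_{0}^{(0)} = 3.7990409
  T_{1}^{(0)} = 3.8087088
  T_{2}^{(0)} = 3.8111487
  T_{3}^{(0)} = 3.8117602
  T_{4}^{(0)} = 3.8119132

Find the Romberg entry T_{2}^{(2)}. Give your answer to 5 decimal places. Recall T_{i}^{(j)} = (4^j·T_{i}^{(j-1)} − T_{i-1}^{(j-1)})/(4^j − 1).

Richardson extrapolation on the trapezoidal column (denominator 4−1=3):
T_{1}^{(1)} = 3.8087088 + (3.8087088 − 3.7990409)/3 = 3.8119314
T_{2}^{(1)} = 3.8111487 + (3.8111487 − 3.8087088)/3 = 3.8119620
T_{2}^{(2)} = 3.8119620 + (3.8119620 − 3.8119314)/15 = 3.8119640
(Column j=1 coincides with Simpson's rule on the same nodes.)

3.81196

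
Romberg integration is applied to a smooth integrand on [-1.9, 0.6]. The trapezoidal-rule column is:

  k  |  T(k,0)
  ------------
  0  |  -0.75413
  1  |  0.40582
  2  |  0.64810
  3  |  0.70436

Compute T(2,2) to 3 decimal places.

Richardson extrapolation on the trapezoidal column (denominator 4−1=3):
T(1,1) = 0.40582 + (0.40582 − (-0.75413))/3 = 0.79247
T(2,1) = (4·0.64810 − 0.40582) / 3 = 0.72886
T(2,2) = (16·0.72886 − 0.79247) / 15 = 0.72462

0.725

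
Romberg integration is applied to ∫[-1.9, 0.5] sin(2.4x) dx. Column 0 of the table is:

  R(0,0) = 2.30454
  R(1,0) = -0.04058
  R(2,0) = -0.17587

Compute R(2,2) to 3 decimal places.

-0.181

R(1,1) = -0.04058 + (-0.04058 − 2.30454)/3 = -0.82229
R(2,1) = (4·(-0.17587) − (-0.04058)) / 3 = -0.22097
R(2,2) = -0.22097 + (-0.22097 − (-0.82229))/15 = -0.18088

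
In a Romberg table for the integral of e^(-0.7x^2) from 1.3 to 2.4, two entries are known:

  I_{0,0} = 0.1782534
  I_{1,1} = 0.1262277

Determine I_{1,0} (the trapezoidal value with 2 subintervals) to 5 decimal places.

0.13923

From I_{1,1} = (4·I_{1,0} − I_{0,0})/3, solve for I_{1,0}:
4·I_{1,0} = 3·0.1262277 + 0.1782534 = 0.5569365
I_{1,0} = 0.1392341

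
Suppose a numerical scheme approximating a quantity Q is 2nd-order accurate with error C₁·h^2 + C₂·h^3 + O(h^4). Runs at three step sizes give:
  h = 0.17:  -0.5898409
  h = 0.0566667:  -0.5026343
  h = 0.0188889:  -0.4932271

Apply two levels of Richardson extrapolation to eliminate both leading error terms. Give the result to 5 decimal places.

First eliminate the h^2 term (factor 3^2 = 9):
  B₁ = (9·(-0.5026343) − (-0.5898409))/8 = -0.4917335
  B₂ = (9·(-0.4932271) − (-0.5026343))/8 = -0.4920512
Then eliminate the h^3 term (factor 3^3 = 27):
  (27·(-0.4920512) − (-0.4917335))/26 = -0.4920634

-0.49206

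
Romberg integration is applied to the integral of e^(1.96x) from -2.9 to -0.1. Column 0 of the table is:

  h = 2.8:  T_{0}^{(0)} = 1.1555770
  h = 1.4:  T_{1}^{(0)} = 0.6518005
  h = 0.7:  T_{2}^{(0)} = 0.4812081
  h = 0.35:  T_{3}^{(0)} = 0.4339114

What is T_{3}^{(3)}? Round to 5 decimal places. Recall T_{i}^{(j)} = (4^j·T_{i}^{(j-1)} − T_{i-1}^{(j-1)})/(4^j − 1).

0.41769

T_{1}^{(1)} = 0.6518005 + (0.6518005 − 1.1555770)/3 = 0.4838750
T_{2}^{(1)} = 0.4812081 + (0.4812081 − 0.6518005)/3 = 0.4243440
T_{3}^{(1)} = (4·0.4339114 − 0.4812081) / 3 = 0.4181458
T_{2}^{(2)} = 0.4243440 + (0.4243440 − 0.4838750)/15 = 0.4203753
T_{3}^{(2)} = 0.4181458 + (0.4181458 − 0.4243440)/15 = 0.4177326
T_{3}^{(3)} = 0.4177326 + (0.4177326 − 0.4203753)/63 = 0.4176907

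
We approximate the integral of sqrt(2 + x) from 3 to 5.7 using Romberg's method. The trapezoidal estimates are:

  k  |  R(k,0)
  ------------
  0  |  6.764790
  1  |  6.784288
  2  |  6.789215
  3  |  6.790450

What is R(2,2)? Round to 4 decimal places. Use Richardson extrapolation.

6.7909

Richardson extrapolation on the trapezoidal column (denominator 4−1=3):
R(1,1) = (4·6.784288 − 6.764790) / 3 = 6.790787
R(2,1) = (4·6.789215 − 6.784288) / 3 = 6.790857
R(2,2) = (16·6.790857 − 6.790787) / 15 = 6.790862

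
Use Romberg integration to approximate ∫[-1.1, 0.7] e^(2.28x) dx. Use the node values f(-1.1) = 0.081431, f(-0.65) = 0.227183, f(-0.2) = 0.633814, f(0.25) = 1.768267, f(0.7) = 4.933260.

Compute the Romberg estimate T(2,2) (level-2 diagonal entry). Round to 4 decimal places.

T(0,0) (trapezoid, 1 panel, h=1.8000): 4.513222
T(1,0) (trapezoid, 2 panels, h=0.9000): 2.827044
T(2,0) (trapezoid, 4 panels, h=0.4500): 2.311474
T(1,1) = 2.827044 + (2.827044 − 4.513222)/3 = 2.264985
T(2,1) = 2.311474 + (2.311474 − 2.827044)/3 = 2.139617
T(2,2) = 2.139617 + (2.139617 − 2.264985)/15 = 2.131259

2.1313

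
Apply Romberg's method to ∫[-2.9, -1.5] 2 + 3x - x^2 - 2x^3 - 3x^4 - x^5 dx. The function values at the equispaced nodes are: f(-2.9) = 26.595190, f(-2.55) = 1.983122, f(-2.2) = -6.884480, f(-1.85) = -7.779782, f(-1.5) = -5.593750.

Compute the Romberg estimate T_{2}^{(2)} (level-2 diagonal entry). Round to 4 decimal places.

T_{0}^{(0)} (trapezoid, 1 panel, h=1.4000): 14.701008
T_{1}^{(0)} (trapezoid, 2 panels, h=0.7000): 2.531368
T_{2}^{(0)} (trapezoid, 4 panels, h=0.3500): -0.763147
T_{1}^{(1)} = 2.531368 + (2.531368 − 14.701008)/3 = -1.525179
T_{2}^{(1)} = -0.763147 + (-0.763147 − 2.531368)/3 = -1.861319
T_{2}^{(2)} = -1.861319 + (-1.861319 − (-1.525179))/15 = -1.883728

-1.8837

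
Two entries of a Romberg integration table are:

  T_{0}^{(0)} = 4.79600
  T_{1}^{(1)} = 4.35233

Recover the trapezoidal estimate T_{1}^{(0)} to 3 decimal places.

From T_{1}^{(1)} = (4·T_{1}^{(0)} − T_{0}^{(0)})/3, solve for T_{1}^{(0)}:
4·T_{1}^{(0)} = 3·4.35233 + 4.79600 = 17.85299
T_{1}^{(0)} = 4.46325

4.463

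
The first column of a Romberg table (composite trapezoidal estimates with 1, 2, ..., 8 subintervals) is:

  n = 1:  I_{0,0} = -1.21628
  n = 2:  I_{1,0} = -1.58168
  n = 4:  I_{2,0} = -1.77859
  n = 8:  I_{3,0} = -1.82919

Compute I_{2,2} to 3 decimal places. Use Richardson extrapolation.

-1.854

Richardson extrapolation on the trapezoidal column (denominator 4−1=3):
I_{1,1} = (4·(-1.58168) − (-1.21628)) / 3 = -1.70348
I_{2,1} = -1.77859 + (-1.77859 − (-1.58168))/3 = -1.84423
I_{2,2} = (16·(-1.84423) − (-1.70348)) / 15 = -1.85361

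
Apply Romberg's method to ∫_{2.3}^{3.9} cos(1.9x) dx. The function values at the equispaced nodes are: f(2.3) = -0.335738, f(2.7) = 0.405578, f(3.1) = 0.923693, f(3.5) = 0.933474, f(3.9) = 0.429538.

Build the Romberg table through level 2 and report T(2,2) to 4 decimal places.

0.9705

T(0,0) (trapezoid, 1 panel, h=1.6000): 0.075040
T(1,0) (trapezoid, 2 panels, h=0.8000): 0.776474
T(2,0) (trapezoid, 4 panels, h=0.4000): 0.923858
T(1,1) = 0.776474 + (0.776474 − 0.075040)/3 = 1.010285
T(2,1) = 0.923858 + (0.923858 − 0.776474)/3 = 0.972986
T(2,2) = 0.972986 + (0.972986 − 1.010285)/15 = 0.970499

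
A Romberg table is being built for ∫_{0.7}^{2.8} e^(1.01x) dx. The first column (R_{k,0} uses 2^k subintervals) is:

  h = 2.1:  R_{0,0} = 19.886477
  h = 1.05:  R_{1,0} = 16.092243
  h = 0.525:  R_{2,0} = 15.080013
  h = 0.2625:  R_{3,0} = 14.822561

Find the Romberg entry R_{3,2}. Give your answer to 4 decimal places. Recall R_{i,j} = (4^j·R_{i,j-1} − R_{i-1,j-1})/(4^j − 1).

14.7364

Richardson extrapolation on the trapezoidal column (denominator 4−1=3):
R_{2,1} = 15.080013 + (15.080013 − 16.092243)/3 = 14.742603
R_{3,1} = (4·14.822561 − 15.080013) / 3 = 14.736744
R_{3,2} = 14.736744 + (14.736744 − 14.742603)/15 = 14.736353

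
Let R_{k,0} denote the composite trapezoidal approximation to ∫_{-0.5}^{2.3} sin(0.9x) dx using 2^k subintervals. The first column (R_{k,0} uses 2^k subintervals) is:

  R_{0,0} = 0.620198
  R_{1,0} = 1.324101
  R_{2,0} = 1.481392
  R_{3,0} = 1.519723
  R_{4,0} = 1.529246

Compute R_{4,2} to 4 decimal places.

Richardson extrapolation on the trapezoidal column (denominator 4−1=3):
R_{3,1} = (4·1.519723 − 1.481392) / 3 = 1.532500
R_{4,1} = (4·1.529246 − 1.519723) / 3 = 1.532420
R_{4,2} = (16·1.532420 − 1.532500) / 15 = 1.532415

1.5324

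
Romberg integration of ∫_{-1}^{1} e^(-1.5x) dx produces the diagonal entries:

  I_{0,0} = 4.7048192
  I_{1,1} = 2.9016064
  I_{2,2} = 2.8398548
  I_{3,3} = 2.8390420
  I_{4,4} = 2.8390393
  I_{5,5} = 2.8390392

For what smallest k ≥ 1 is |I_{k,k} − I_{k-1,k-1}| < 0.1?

k = 2

|I_{1,1} − I_{0,0}| = 1.8032128 ≥ 0.1
|I_{2,2} − I_{1,1}| = 0.0617516 < 0.1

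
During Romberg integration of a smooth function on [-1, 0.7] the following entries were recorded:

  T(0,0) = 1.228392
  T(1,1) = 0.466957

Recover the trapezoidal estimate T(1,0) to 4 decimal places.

0.6573

From T(1,1) = (4·T(1,0) − T(0,0))/3, solve for T(1,0):
4·T(1,0) = 3·0.466957 + 1.228392 = 2.629263
T(1,0) = 0.657316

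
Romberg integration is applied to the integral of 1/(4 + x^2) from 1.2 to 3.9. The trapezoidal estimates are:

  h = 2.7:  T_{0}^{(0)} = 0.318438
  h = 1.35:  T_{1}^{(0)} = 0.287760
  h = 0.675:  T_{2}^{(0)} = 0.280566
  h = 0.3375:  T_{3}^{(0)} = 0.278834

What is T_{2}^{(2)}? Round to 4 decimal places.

0.2782

T_{1}^{(1)} = (4·0.287760 − 0.318438) / 3 = 0.277534
T_{2}^{(1)} = (4·0.280566 − 0.287760) / 3 = 0.278168
T_{2}^{(2)} = 0.278168 + (0.278168 − 0.277534)/15 = 0.278210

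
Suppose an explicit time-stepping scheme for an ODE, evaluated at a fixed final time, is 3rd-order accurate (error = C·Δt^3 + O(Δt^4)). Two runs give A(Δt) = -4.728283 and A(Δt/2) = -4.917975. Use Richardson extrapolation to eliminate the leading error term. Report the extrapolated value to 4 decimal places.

-4.9451

The leading error scales as Δt^3; refining by a factor of 2 reduces it by 2^3 = 8.
Extrapolated value = (8·A(Δt/2) − A(Δt)) / (8 − 1)
= (8·(-4.917975) − (-4.728283)) / 7
= -34.615517 / 7 = -4.945074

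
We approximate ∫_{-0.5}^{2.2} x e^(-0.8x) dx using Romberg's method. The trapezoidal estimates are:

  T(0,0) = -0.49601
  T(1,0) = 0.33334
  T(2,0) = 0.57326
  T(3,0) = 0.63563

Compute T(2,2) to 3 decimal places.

Richardson extrapolation on the trapezoidal column (denominator 4−1=3):
T(1,1) = (4·0.33334 − (-0.49601)) / 3 = 0.60979
T(2,1) = 0.57326 + (0.57326 − 0.33334)/3 = 0.65323
T(2,2) = (16·0.65323 − 0.60979) / 15 = 0.65613

0.656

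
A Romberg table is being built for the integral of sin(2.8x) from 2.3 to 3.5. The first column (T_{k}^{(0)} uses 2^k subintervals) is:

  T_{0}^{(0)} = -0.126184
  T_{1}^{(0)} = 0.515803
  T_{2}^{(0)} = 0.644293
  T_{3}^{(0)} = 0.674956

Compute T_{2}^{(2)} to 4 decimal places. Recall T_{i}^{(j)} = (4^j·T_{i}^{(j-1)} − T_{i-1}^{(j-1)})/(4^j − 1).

Richardson extrapolation on the trapezoidal column (denominator 4−1=3):
T_{1}^{(1)} = (4·0.515803 − (-0.126184)) / 3 = 0.729799
T_{2}^{(1)} = 0.644293 + (0.644293 − 0.515803)/3 = 0.687123
T_{2}^{(2)} = (16·0.687123 − 0.729799) / 15 = 0.684278

0.6843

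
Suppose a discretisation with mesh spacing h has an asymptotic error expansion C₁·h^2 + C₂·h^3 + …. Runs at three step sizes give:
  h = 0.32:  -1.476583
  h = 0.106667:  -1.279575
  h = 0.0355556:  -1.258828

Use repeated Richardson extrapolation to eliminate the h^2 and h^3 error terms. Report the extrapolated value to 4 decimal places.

First eliminate the h^2 term (factor 3^2 = 9):
  B₁ = (9·(-1.279575) − (-1.476583))/8 = -1.254949
  B₂ = (9·(-1.258828) − (-1.279575))/8 = -1.256235
Then eliminate the h^3 term (factor 3^3 = 27):
  (27·(-1.256235) − (-1.254949))/26 = -1.256284

-1.2563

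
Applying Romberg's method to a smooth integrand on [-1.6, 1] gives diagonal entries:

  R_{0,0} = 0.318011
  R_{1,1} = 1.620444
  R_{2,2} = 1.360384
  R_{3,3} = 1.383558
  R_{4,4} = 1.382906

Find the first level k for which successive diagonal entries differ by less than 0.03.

k = 3

|R_{1,1} − R_{0,0}| = 1.302433 ≥ 0.03
|R_{2,2} − R_{1,1}| = 0.260060 ≥ 0.03
|R_{3,3} − R_{2,2}| = 0.023174 < 0.03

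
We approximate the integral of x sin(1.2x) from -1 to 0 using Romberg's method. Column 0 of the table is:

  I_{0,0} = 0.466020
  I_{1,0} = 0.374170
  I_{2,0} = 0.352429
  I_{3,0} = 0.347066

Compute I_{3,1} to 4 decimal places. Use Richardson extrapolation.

0.3453

Richardson extrapolation on the trapezoidal column (denominator 4−1=3):
I_{3,1} = (4·0.347066 − 0.352429) / 3 = 0.345278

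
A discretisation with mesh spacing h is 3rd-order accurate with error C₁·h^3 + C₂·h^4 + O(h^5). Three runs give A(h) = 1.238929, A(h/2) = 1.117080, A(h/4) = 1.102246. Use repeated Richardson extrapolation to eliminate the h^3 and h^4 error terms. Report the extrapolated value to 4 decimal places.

First eliminate the h^3 term (factor 2^3 = 8):
  B₁ = (8·1.117080 − 1.238929)/7 = 1.099673
  B₂ = (8·1.102246 − 1.117080)/7 = 1.100127
Then eliminate the h^4 term (factor 2^4 = 16):
  (16·1.100127 − 1.099673)/15 = 1.100157

1.1002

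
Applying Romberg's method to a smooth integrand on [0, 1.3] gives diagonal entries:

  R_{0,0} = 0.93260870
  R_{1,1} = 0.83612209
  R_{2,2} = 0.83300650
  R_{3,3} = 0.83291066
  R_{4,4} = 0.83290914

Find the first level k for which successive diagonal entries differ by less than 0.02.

k = 2

|R_{1,1} − R_{0,0}| = 0.09648661 ≥ 0.02
|R_{2,2} − R_{1,1}| = 0.00311559 < 0.02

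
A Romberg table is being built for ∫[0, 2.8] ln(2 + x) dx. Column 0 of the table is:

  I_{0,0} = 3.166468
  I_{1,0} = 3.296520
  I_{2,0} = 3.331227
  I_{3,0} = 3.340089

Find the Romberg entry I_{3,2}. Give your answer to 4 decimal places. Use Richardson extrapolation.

I_{2,1} = 3.331227 + (3.331227 − 3.296520)/3 = 3.342796
I_{3,1} = (4·3.340089 − 3.331227) / 3 = 3.343043
I_{3,2} = 3.343043 + (3.343043 − 3.342796)/15 = 3.343059

3.3431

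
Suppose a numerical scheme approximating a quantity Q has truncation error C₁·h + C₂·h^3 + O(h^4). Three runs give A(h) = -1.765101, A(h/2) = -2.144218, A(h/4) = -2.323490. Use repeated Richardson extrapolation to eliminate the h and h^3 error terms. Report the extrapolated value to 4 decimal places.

-2.4998

First eliminate the h term (factor 2^1 = 2):
  B₁ = (2·(-2.144218) − (-1.765101))/1 = -2.523335
  B₂ = (2·(-2.323490) − (-2.144218))/1 = -2.502762
Then eliminate the h^3 term (factor 2^3 = 8):
  (8·(-2.502762) − (-2.523335))/7 = -2.499823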